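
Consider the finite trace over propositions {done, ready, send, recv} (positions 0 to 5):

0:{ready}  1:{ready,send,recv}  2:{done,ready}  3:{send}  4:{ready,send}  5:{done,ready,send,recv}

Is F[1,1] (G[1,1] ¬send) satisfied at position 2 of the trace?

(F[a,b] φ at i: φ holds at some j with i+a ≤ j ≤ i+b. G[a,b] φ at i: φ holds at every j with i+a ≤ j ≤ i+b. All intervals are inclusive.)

Check G[1,1] ¬send at each j in [3,3]:
  j=3: fails at 4
No position in the window satisfies it → formula fails.

No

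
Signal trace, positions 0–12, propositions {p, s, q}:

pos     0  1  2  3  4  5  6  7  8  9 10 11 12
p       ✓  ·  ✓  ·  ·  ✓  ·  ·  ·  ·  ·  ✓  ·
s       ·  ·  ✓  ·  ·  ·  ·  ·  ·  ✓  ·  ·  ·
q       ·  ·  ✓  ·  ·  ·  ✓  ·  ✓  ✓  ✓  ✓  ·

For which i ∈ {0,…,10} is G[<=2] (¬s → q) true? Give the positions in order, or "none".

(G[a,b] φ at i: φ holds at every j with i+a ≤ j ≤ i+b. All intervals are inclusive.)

8, 9

Evaluate at each i in [0,10]:
  i=0: ✗ (fails at j=0)
  i=1: ✗ (fails at j=1)
  i=2: ✗ (fails at j=3)
  i=3: ✗ (fails at j=3)
  i=4: ✗ (fails at j=4)
  i=5: ✗ (fails at j=5)
  i=6: ✗ (fails at j=7)
  i=7: ✗ (fails at j=7)
  i=8: ✓ (all of [8,10])
  i=9: ✓ (all of [9,11])
  i=10: ✗ (fails at j=12)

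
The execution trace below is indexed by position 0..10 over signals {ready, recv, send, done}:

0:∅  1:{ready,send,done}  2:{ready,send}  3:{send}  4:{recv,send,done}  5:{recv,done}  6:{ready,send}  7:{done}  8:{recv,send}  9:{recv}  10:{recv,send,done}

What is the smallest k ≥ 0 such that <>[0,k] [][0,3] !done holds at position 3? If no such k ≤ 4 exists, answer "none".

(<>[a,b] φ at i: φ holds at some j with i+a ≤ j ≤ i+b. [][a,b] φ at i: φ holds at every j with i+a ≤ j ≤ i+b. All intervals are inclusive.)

Scan j = 3,4,… for [][0,3] !done:
  j=3: fails
  j=4: fails
  j=5: fails
  j=6: fails
  j=7: fails
No j in [3,7] satisfies it → none.

none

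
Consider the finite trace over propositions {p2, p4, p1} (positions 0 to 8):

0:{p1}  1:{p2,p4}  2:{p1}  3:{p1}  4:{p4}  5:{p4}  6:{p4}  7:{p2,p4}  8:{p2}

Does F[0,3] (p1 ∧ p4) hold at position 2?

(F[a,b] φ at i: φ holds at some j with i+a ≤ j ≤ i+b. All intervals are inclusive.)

Does not hold

Check (p1 ∧ p4) at each j in [2,5]:
  j=2: false
  j=3: false
  j=4: false
  j=5: false
No position in the window satisfies it → formula fails.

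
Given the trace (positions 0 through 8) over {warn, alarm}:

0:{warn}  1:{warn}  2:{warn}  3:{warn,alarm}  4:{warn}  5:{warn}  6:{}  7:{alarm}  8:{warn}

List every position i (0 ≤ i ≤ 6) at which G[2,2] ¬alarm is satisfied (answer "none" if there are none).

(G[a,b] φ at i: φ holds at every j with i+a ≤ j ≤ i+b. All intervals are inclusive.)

Evaluate at each i in [0,6]:
  i=0: ✓ (all of [2,2])
  i=1: ✗ (fails at j=3)
  i=2: ✓ (all of [4,4])
  i=3: ✓ (all of [5,5])
  i=4: ✓ (all of [6,6])
  i=5: ✗ (fails at j=7)
  i=6: ✓ (all of [8,8])

0, 2, 3, 4, 6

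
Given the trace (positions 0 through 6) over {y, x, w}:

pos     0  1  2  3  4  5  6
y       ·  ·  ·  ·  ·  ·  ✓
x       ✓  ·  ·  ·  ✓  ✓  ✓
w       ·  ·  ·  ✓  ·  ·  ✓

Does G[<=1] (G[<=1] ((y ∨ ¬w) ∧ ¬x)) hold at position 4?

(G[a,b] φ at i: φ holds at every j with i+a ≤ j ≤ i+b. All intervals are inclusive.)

Check G[<=1] ((y ∨ ¬w) ∧ ¬x) at every j in [4,5]:
  j=4: fails at 4
  j=5: fails at 5
Fails at j=4 → formula fails.

Does not hold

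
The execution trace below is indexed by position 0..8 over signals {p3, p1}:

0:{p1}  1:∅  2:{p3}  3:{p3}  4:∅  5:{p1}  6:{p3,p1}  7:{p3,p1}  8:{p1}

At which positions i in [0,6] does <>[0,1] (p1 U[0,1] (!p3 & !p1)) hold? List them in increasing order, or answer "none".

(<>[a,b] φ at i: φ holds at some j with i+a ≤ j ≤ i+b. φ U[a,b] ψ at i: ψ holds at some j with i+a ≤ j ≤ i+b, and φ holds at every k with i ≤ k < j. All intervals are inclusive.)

Evaluate at each i in [0,6]:
  i=0: ✓ (witness j=0)
  i=1: ✓ (witness j=1)
  i=2: ✗ (none in [2,3])
  i=3: ✓ (witness j=4)
  i=4: ✓ (witness j=4)
  i=5: ✗ (none in [5,6])
  i=6: ✗ (none in [6,7])

0, 1, 3, 4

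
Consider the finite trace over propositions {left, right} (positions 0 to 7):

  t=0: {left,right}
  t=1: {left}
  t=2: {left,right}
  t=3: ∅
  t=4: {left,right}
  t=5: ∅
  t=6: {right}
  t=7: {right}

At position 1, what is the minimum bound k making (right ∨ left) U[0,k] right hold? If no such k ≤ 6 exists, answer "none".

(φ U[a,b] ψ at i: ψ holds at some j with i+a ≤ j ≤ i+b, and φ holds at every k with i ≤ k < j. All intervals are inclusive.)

Need earliest j ≥ 1 with right, and (right ∨ left) at every k in [1,j-1].
  j=1: rhs fails.
  j=2: rhs holds; lhs holds on [1,1]. k = 1.

1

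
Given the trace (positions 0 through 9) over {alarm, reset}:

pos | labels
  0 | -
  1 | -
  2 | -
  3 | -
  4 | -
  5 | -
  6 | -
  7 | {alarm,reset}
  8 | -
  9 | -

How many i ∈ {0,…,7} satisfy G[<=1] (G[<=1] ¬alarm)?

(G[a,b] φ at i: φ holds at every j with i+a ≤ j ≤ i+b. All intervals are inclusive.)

Evaluate at each i in [0,7]:
  i=0: ✓ (all of [0,1])
  i=1: ✓ (all of [1,2])
  i=2: ✓ (all of [2,3])
  i=3: ✓ (all of [3,4])
  i=4: ✓ (all of [4,5])
  i=5: ✗ (fails at j=6)
  i=6: ✗ (fails at j=6)
  i=7: ✗ (fails at j=7)
Positions where it holds: {0, 1, 2, 3, 4} → 5.

5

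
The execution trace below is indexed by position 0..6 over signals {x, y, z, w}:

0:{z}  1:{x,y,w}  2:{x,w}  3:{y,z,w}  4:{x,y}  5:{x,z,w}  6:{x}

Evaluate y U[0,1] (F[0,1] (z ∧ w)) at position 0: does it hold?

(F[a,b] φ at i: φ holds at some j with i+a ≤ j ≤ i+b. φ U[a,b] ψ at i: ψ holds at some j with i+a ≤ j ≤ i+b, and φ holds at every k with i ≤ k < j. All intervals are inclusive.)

False

Need some j in [0,1] with F[0,1] (z ∧ w), and y at every k in [0,j-1].
  j=0: F[0,1] (z ∧ w) — fails (none in [0,1]).
  j=1: F[0,1] (z ∧ w) — fails (none in [1,2]).
No j in the window works → until fails.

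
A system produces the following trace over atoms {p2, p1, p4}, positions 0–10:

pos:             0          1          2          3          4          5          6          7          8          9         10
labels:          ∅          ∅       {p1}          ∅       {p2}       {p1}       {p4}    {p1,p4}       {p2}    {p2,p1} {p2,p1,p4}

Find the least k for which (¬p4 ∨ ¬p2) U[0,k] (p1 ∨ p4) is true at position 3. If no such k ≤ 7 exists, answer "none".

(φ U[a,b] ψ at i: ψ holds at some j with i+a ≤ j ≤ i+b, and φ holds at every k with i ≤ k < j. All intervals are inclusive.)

2

Need earliest j ≥ 3 with (p1 ∨ p4), and (¬p4 ∨ ¬p2) at every k in [3,j-1].
  j=3: rhs fails.
  j=4: rhs fails.
  j=5: rhs holds; lhs holds on [3,4]. k = 2.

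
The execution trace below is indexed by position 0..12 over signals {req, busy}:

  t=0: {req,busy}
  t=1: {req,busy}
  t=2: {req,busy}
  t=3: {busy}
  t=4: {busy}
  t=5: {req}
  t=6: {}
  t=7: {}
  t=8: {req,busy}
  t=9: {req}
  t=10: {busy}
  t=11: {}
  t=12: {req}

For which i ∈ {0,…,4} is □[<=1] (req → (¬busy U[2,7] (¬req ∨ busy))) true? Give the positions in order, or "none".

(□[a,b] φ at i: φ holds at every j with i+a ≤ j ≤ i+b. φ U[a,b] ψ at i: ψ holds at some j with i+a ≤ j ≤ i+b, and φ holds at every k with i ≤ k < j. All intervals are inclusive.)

Evaluate at each i in [0,4]:
  i=0: ✗ (fails at j=0)
  i=1: ✗ (fails at j=1)
  i=2: ✗ (fails at j=2)
  i=3: ✓ (all of [3,4])
  i=4: ✓ (all of [4,5])

3, 4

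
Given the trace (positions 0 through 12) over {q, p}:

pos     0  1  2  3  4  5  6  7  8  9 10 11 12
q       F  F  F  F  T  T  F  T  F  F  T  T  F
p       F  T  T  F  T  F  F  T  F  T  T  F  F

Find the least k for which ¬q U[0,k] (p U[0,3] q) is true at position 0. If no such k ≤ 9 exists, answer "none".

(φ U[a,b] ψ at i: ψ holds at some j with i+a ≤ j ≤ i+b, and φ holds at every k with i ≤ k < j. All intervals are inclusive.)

4

Need earliest j ≥ 0 with (p U[0,3] q), and ¬q at every k in [0,j-1].
  j=0: rhs fails.
  j=1: rhs fails.
  j=2: rhs fails.
  j=3: rhs fails.
  j=4: rhs holds; lhs holds on [0,3]. k = 4.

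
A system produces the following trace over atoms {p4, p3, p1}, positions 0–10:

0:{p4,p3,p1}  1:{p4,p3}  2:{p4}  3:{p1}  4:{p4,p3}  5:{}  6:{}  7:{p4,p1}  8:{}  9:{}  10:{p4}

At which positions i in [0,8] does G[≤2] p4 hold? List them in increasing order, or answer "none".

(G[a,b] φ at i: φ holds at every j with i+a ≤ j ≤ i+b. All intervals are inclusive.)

0

Evaluate at each i in [0,8]:
  i=0: ✓ (all of [0,2])
  i=1: ✗ (fails at j=3)
  i=2: ✗ (fails at j=3)
  i=3: ✗ (fails at j=3)
  i=4: ✗ (fails at j=5)
  i=5: ✗ (fails at j=5)
  i=6: ✗ (fails at j=6)
  i=7: ✗ (fails at j=8)
  i=8: ✗ (fails at j=8)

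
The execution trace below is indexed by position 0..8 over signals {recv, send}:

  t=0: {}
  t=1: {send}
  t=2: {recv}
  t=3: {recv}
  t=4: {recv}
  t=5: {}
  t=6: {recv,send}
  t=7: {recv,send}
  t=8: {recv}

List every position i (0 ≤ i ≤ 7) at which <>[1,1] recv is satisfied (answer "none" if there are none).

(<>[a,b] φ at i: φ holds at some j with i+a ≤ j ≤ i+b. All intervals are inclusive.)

1, 2, 3, 5, 6, 7

Evaluate at each i in [0,7]:
  i=0: ✗ (none in [1,1])
  i=1: ✓ (witness j=2)
  i=2: ✓ (witness j=3)
  i=3: ✓ (witness j=4)
  i=4: ✗ (none in [5,5])
  i=5: ✓ (witness j=6)
  i=6: ✓ (witness j=7)
  i=7: ✓ (witness j=8)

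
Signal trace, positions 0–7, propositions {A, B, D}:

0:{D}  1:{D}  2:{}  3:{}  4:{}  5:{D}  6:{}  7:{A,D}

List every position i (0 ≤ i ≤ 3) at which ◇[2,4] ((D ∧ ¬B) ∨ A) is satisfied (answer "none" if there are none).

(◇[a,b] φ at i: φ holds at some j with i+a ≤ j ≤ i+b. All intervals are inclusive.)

1, 2, 3

Evaluate at each i in [0,3]:
  i=0: ✗ (none in [2,4])
  i=1: ✓ (witness j=5)
  i=2: ✓ (witness j=5)
  i=3: ✓ (witness j=5)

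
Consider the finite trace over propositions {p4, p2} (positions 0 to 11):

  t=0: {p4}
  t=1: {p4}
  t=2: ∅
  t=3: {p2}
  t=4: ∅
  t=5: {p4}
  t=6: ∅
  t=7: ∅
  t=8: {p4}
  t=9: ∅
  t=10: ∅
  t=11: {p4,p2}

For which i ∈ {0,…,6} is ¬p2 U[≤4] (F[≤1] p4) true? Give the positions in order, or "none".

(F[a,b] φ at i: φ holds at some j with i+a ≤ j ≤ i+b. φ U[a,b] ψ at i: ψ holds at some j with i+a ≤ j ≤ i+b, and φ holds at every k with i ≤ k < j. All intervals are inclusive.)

Evaluate at each i in [0,6]:
  i=0: ✓ (rhs at j=0)
  i=1: ✓ (rhs at j=1)
  i=2: ✗ (lhs fails at k=3 before rhs at j=4)
  i=3: ✗ (lhs fails at k=3 before rhs at j=4)
  i=4: ✓ (rhs at j=4)
  i=5: ✓ (rhs at j=5)
  i=6: ✓ (rhs at j=7; lhs holds on [6,6])

0, 1, 4, 5, 6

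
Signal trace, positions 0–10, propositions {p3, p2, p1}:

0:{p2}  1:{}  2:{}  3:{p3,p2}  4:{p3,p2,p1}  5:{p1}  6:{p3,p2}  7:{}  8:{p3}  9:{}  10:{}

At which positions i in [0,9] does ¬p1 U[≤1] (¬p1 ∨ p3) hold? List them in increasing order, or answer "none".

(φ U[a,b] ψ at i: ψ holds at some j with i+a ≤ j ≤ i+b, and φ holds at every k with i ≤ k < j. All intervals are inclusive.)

0, 1, 2, 3, 4, 6, 7, 8, 9

Evaluate at each i in [0,9]:
  i=0: ✓ (rhs at j=0)
  i=1: ✓ (rhs at j=1)
  i=2: ✓ (rhs at j=2)
  i=3: ✓ (rhs at j=3)
  i=4: ✓ (rhs at j=4)
  i=5: ✗ (lhs fails at k=5 before rhs at j=6)
  i=6: ✓ (rhs at j=6)
  i=7: ✓ (rhs at j=7)
  i=8: ✓ (rhs at j=8)
  i=9: ✓ (rhs at j=9)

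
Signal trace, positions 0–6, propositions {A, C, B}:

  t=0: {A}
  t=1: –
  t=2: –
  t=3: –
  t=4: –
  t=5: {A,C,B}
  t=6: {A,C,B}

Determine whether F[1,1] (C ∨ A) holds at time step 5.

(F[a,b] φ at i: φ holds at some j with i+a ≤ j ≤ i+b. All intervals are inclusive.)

Holds

Check (C ∨ A) at each j in [6,6]:
  j=6: true
Found at j=6 → formula holds.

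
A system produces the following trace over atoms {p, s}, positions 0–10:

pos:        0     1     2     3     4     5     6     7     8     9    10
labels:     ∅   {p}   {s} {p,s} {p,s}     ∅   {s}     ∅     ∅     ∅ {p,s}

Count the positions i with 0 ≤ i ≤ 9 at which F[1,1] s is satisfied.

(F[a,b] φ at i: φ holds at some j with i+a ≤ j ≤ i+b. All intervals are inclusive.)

Evaluate at each i in [0,9]:
  i=0: ✗ (none in [1,1])
  i=1: ✓ (witness j=2)
  i=2: ✓ (witness j=3)
  i=3: ✓ (witness j=4)
  i=4: ✗ (none in [5,5])
  i=5: ✓ (witness j=6)
  i=6: ✗ (none in [7,7])
  i=7: ✗ (none in [8,8])
  i=8: ✗ (none in [9,9])
  i=9: ✓ (witness j=10)
Positions where it holds: {1, 2, 3, 5, 9} → 5.

5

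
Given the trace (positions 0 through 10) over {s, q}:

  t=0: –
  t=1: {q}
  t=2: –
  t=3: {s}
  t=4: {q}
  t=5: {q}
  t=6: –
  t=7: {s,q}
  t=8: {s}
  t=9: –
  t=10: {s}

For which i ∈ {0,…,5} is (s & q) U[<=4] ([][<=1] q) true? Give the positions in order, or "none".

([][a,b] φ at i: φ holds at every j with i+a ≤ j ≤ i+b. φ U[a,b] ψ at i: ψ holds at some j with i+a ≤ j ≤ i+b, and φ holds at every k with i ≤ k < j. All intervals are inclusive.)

Evaluate at each i in [0,5]:
  i=0: ✗ (lhs fails at k=0 before rhs at j=4)
  i=1: ✗ (lhs fails at k=1 before rhs at j=4)
  i=2: ✗ (lhs fails at k=2 before rhs at j=4)
  i=3: ✗ (lhs fails at k=3 before rhs at j=4)
  i=4: ✓ (rhs at j=4)
  i=5: ✗ (no rhs in [5,9])

4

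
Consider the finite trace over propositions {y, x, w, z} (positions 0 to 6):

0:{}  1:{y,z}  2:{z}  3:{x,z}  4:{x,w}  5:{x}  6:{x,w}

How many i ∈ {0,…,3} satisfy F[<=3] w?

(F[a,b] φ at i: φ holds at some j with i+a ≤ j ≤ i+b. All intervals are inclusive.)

3

Evaluate at each i in [0,3]:
  i=0: ✗ (none in [0,3])
  i=1: ✓ (witness j=4)
  i=2: ✓ (witness j=4)
  i=3: ✓ (witness j=4)
Positions where it holds: {1, 2, 3} → 3.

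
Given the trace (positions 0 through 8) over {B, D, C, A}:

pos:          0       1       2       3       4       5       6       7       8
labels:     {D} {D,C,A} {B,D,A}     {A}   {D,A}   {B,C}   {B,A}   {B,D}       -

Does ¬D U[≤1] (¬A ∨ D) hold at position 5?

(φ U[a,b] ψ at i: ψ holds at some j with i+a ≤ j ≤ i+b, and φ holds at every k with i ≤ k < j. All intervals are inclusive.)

True

Need some j in [5,6] with (¬A ∨ D), and ¬D at every k in [5,j-1].
  j=5: (¬A ∨ D) holds; no prefix to check → satisfied.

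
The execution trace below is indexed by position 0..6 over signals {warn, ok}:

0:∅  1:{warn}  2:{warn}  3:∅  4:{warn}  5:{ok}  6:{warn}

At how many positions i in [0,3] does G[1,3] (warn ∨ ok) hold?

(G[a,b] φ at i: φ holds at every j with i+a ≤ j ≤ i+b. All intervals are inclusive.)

1

Evaluate at each i in [0,3]:
  i=0: ✗ (fails at j=3)
  i=1: ✗ (fails at j=3)
  i=2: ✗ (fails at j=3)
  i=3: ✓ (all of [4,6])
Positions where it holds: {3} → 1.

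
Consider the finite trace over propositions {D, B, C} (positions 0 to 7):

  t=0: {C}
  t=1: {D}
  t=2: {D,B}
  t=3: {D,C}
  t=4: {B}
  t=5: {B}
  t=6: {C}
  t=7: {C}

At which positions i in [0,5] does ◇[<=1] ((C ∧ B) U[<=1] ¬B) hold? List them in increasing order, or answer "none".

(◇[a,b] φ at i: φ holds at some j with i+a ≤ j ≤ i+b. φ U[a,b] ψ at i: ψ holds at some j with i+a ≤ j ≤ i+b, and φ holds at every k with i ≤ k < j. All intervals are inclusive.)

Evaluate at each i in [0,5]:
  i=0: ✓ (witness j=0)
  i=1: ✓ (witness j=1)
  i=2: ✓ (witness j=3)
  i=3: ✓ (witness j=3)
  i=4: ✗ (none in [4,5])
  i=5: ✓ (witness j=6)

0, 1, 2, 3, 5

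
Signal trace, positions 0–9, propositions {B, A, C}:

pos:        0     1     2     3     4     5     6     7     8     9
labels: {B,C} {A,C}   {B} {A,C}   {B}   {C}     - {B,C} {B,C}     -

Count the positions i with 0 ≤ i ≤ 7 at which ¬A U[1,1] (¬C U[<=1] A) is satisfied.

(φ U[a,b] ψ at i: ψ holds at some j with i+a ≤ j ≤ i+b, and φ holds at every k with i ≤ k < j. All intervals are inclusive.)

2

Evaluate at each i in [0,7]:
  i=0: ✓ (rhs at j=1; lhs holds on [0,0])
  i=1: ✗ (lhs fails at k=1 before rhs at j=2)
  i=2: ✓ (rhs at j=3; lhs holds on [2,2])
  i=3: ✗ (no rhs in [4,4])
  i=4: ✗ (no rhs in [5,5])
  i=5: ✗ (no rhs in [6,6])
  i=6: ✗ (no rhs in [7,7])
  i=7: ✗ (no rhs in [8,8])
Positions where it holds: {0, 2} → 2.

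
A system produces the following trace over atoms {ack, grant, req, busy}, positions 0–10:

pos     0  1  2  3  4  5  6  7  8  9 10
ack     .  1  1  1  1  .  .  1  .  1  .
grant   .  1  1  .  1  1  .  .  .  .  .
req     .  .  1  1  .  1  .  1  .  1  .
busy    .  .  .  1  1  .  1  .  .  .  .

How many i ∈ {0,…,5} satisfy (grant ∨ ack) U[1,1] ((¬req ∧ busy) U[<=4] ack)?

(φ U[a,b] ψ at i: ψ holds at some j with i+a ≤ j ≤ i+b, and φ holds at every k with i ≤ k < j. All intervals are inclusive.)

4

Evaluate at each i in [0,5]:
  i=0: ✗ (lhs fails at k=0 before rhs at j=1)
  i=1: ✓ (rhs at j=2; lhs holds on [1,1])
  i=2: ✓ (rhs at j=3; lhs holds on [2,2])
  i=3: ✓ (rhs at j=4; lhs holds on [3,3])
  i=4: ✗ (no rhs in [5,5])
  i=5: ✓ (rhs at j=6; lhs holds on [5,5])
Positions where it holds: {1, 2, 3, 5} → 4.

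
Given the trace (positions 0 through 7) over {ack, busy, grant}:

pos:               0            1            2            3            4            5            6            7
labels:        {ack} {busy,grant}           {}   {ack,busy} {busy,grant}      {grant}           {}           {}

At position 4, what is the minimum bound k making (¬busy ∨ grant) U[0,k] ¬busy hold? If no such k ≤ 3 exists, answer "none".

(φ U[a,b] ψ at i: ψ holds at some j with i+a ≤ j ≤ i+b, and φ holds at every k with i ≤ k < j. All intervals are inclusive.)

1

Need earliest j ≥ 4 with ¬busy, and (¬busy ∨ grant) at every k in [4,j-1].
  j=4: rhs fails.
  j=5: rhs holds; lhs holds on [4,4]. k = 1.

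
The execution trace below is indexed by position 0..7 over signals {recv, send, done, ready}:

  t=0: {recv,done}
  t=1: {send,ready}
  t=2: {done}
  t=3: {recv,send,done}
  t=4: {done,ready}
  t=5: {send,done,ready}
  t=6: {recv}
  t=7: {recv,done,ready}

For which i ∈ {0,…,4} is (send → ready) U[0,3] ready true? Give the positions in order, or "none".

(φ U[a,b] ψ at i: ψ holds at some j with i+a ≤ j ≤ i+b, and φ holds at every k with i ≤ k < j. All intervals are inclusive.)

Evaluate at each i in [0,4]:
  i=0: ✓ (rhs at j=1; lhs holds on [0,0])
  i=1: ✓ (rhs at j=1)
  i=2: ✗ (lhs fails at k=3 before rhs at j=4)
  i=3: ✗ (lhs fails at k=3 before rhs at j=4)
  i=4: ✓ (rhs at j=4)

0, 1, 4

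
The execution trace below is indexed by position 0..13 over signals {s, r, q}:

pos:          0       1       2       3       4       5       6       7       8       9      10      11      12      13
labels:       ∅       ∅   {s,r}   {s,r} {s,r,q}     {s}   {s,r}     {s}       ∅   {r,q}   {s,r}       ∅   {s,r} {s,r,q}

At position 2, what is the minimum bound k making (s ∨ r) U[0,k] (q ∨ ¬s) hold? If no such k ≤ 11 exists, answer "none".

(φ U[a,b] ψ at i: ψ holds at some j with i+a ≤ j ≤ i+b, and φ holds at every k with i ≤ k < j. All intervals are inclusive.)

Need earliest j ≥ 2 with (q ∨ ¬s), and (s ∨ r) at every k in [2,j-1].
  j=2: rhs fails.
  j=3: rhs fails.
  j=4: rhs holds; lhs holds on [2,3]. k = 2.

2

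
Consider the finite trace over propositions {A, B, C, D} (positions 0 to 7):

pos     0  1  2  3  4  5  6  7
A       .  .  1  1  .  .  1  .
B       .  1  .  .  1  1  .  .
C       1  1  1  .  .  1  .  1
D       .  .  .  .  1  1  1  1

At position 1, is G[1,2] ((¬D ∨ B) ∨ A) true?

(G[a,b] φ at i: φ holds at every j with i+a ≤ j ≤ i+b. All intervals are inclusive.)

True

Check ((¬D ∨ B) ∨ A) at every j in [2,3]:
  j=2: true
  j=3: true
All positions satisfy it → formula holds.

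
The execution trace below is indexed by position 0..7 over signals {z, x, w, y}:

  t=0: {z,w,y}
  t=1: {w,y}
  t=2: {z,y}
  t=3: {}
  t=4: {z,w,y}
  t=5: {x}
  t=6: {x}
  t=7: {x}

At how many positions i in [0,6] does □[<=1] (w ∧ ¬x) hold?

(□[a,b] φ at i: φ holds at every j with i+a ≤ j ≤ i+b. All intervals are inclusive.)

Evaluate at each i in [0,6]:
  i=0: ✓ (all of [0,1])
  i=1: ✗ (fails at j=2)
  i=2: ✗ (fails at j=2)
  i=3: ✗ (fails at j=3)
  i=4: ✗ (fails at j=5)
  i=5: ✗ (fails at j=5)
  i=6: ✗ (fails at j=6)
Positions where it holds: {0} → 1.

1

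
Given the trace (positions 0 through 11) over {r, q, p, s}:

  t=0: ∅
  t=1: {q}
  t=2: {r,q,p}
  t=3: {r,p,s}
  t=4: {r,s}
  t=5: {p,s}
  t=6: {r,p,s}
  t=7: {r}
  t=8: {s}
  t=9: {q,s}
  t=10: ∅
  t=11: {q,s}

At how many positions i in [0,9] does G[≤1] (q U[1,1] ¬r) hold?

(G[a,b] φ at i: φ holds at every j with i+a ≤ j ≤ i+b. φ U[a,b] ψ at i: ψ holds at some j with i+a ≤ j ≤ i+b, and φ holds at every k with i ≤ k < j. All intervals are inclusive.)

Evaluate at each i in [0,9]:
  i=0: ✗ (fails at j=0)
  i=1: ✗ (fails at j=1)
  i=2: ✗ (fails at j=2)
  i=3: ✗ (fails at j=3)
  i=4: ✗ (fails at j=4)
  i=5: ✗ (fails at j=5)
  i=6: ✗ (fails at j=6)
  i=7: ✗ (fails at j=7)
  i=8: ✗ (fails at j=8)
  i=9: ✗ (fails at j=10)
Positions where it holds: {} → 0.

0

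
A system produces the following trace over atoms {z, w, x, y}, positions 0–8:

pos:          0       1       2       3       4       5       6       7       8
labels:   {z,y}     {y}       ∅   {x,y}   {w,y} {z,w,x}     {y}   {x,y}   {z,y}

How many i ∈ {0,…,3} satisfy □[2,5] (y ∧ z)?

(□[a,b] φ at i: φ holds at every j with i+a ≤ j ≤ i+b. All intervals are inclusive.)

Evaluate at each i in [0,3]:
  i=0: ✗ (fails at j=2)
  i=1: ✗ (fails at j=3)
  i=2: ✗ (fails at j=4)
  i=3: ✗ (fails at j=5)
Positions where it holds: {} → 0.

0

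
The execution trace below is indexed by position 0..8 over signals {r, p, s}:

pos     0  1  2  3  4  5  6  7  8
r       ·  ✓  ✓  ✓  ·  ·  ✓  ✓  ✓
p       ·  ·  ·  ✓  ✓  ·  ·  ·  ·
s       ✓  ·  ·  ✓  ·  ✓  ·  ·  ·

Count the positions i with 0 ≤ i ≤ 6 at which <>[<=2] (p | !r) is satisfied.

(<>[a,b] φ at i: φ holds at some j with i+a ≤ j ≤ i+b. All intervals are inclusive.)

Evaluate at each i in [0,6]:
  i=0: ✓ (witness j=0)
  i=1: ✓ (witness j=3)
  i=2: ✓ (witness j=3)
  i=3: ✓ (witness j=3)
  i=4: ✓ (witness j=4)
  i=5: ✓ (witness j=5)
  i=6: ✗ (none in [6,8])
Positions where it holds: {0, 1, 2, 3, 4, 5} → 6.

6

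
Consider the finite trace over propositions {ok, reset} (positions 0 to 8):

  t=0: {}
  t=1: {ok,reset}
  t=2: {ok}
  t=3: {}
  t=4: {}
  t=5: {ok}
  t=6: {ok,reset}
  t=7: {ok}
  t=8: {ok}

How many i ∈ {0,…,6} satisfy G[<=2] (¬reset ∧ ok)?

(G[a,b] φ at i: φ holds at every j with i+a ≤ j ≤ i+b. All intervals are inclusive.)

Evaluate at each i in [0,6]:
  i=0: ✗ (fails at j=0)
  i=1: ✗ (fails at j=1)
  i=2: ✗ (fails at j=3)
  i=3: ✗ (fails at j=3)
  i=4: ✗ (fails at j=4)
  i=5: ✗ (fails at j=6)
  i=6: ✗ (fails at j=6)
Positions where it holds: {} → 0.

0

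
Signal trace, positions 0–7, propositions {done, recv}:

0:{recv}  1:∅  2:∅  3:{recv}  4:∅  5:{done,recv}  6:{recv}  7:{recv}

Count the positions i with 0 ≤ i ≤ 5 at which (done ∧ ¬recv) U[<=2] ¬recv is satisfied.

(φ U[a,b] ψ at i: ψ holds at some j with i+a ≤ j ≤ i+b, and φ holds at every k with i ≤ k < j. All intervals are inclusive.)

3

Evaluate at each i in [0,5]:
  i=0: ✗ (lhs fails at k=0 before rhs at j=1)
  i=1: ✓ (rhs at j=1)
  i=2: ✓ (rhs at j=2)
  i=3: ✗ (lhs fails at k=3 before rhs at j=4)
  i=4: ✓ (rhs at j=4)
  i=5: ✗ (no rhs in [5,7])
Positions where it holds: {1, 2, 4} → 3.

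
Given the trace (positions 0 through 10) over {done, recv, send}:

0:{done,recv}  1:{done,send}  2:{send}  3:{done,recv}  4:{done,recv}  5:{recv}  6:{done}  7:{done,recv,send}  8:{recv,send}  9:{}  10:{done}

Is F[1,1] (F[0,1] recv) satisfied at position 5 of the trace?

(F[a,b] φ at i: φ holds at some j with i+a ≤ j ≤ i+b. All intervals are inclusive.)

Check F[0,1] recv at each j in [6,6]:
  j=6: holds (witness at 7)
Found at j=6 → formula holds.

Holds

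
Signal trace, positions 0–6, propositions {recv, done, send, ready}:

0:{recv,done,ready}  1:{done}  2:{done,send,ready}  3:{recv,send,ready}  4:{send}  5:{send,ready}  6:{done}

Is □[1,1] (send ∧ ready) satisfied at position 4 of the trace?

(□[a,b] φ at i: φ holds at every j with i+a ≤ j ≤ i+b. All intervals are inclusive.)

Yes

Check (send ∧ ready) at every j in [5,5]:
  j=5: true
All positions satisfy it → formula holds.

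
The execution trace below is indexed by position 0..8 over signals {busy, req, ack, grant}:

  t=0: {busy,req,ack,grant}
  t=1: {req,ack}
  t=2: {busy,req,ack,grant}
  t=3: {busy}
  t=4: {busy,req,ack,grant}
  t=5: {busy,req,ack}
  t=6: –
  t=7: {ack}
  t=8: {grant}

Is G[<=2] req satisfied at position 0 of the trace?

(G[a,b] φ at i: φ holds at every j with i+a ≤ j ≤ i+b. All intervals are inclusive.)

True

Check req at every j in [0,2]:
  j=0: true
  j=1: true
  j=2: true
All positions satisfy it → formula holds.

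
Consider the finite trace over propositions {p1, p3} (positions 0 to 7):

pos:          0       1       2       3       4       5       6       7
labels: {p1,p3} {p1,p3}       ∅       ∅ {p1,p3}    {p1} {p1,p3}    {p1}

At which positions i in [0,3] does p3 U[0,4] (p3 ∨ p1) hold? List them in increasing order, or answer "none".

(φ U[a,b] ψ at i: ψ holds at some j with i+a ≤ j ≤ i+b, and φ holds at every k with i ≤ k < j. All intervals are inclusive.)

0, 1

Evaluate at each i in [0,3]:
  i=0: ✓ (rhs at j=0)
  i=1: ✓ (rhs at j=1)
  i=2: ✗ (lhs fails at k=2 before rhs at j=4)
  i=3: ✗ (lhs fails at k=3 before rhs at j=4)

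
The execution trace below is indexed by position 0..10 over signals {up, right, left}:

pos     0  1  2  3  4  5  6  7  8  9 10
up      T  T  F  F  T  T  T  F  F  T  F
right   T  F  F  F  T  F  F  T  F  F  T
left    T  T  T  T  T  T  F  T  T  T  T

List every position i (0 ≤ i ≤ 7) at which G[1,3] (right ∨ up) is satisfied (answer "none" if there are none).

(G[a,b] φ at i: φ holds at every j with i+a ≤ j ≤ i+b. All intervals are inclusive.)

Evaluate at each i in [0,7]:
  i=0: ✗ (fails at j=2)
  i=1: ✗ (fails at j=2)
  i=2: ✗ (fails at j=3)
  i=3: ✓ (all of [4,6])
  i=4: ✓ (all of [5,7])
  i=5: ✗ (fails at j=8)
  i=6: ✗ (fails at j=8)
  i=7: ✗ (fails at j=8)

3, 4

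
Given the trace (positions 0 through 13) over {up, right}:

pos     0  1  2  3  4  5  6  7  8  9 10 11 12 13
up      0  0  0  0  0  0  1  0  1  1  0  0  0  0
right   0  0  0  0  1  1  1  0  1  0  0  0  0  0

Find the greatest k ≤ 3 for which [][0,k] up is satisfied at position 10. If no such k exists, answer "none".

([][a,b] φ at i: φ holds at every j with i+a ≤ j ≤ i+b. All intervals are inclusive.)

up must hold from j=10 onward; find where it first fails.
  j=10: fails → no k works.

none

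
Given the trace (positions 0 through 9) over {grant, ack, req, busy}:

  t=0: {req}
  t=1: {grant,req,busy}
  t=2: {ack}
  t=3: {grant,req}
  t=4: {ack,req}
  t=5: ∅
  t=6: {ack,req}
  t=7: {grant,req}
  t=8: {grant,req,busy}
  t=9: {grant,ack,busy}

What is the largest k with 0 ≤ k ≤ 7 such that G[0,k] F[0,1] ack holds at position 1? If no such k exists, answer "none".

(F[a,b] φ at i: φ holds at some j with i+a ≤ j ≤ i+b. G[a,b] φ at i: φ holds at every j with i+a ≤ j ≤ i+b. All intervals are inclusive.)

5

F[0,1] ack must hold from j=1 onward; find where it first fails.
  j=1: holds
  j=2: holds
  j=3: holds
  j=4: holds
  j=5: holds
  j=6: holds
  j=7: fails
Holds on [1,6], so largest k = 5.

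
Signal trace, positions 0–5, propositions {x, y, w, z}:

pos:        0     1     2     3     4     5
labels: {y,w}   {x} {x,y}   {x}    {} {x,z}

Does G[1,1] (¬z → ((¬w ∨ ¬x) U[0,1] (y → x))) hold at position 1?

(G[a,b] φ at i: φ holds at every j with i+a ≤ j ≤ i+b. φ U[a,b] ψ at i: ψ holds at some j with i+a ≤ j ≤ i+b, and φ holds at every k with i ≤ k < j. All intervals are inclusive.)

True

Check (¬z → ((¬w ∨ ¬x) U[0,1] (y → x))) at every j in [2,2]:
  j=2: antecedent true; consequent holds → ✓
All positions satisfy it → formula holds.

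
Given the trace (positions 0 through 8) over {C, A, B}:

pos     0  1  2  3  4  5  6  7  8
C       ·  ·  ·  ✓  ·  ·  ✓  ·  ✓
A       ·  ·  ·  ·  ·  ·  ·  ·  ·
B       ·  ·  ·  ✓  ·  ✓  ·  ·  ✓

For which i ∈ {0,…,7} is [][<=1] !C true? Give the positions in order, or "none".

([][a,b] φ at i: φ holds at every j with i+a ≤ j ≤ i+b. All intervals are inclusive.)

Evaluate at each i in [0,7]:
  i=0: ✓ (all of [0,1])
  i=1: ✓ (all of [1,2])
  i=2: ✗ (fails at j=3)
  i=3: ✗ (fails at j=3)
  i=4: ✓ (all of [4,5])
  i=5: ✗ (fails at j=6)
  i=6: ✗ (fails at j=6)
  i=7: ✗ (fails at j=8)

0, 1, 4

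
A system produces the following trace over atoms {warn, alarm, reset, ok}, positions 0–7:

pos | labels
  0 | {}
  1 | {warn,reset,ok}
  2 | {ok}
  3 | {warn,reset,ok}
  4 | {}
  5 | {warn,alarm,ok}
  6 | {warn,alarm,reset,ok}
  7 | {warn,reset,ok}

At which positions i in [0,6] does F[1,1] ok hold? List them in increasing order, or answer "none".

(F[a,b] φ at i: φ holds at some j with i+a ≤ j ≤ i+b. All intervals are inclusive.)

Evaluate at each i in [0,6]:
  i=0: ✓ (witness j=1)
  i=1: ✓ (witness j=2)
  i=2: ✓ (witness j=3)
  i=3: ✗ (none in [4,4])
  i=4: ✓ (witness j=5)
  i=5: ✓ (witness j=6)
  i=6: ✓ (witness j=7)

0, 1, 2, 4, 5, 6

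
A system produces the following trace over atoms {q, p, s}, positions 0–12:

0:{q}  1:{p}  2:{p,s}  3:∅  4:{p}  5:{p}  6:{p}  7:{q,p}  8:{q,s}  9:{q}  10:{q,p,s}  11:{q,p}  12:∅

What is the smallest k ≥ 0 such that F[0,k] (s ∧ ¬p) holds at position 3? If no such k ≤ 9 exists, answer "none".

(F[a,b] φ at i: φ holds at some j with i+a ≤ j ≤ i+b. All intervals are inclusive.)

Scan j = 3,4,… for (s ∧ ¬p):
  j=3: fails
  j=4: fails
  j=5: fails
  j=6: fails
  j=7: fails
  j=8: holds
First hit at j=8, so smallest k = 8-3 = 5.

5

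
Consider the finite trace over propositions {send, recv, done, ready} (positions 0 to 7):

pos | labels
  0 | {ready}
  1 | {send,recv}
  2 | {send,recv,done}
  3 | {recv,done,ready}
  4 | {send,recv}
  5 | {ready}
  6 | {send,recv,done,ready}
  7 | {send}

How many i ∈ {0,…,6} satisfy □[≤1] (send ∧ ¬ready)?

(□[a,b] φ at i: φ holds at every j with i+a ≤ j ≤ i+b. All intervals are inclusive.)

1

Evaluate at each i in [0,6]:
  i=0: ✗ (fails at j=0)
  i=1: ✓ (all of [1,2])
  i=2: ✗ (fails at j=3)
  i=3: ✗ (fails at j=3)
  i=4: ✗ (fails at j=5)
  i=5: ✗ (fails at j=5)
  i=6: ✗ (fails at j=6)
Positions where it holds: {1} → 1.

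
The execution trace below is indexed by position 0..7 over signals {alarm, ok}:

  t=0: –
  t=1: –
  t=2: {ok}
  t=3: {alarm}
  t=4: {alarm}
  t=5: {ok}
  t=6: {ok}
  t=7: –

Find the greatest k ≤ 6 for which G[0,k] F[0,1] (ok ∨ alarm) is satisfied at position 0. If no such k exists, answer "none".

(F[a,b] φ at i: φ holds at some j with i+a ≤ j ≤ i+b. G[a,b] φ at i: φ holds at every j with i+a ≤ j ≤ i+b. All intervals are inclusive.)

F[0,1] (ok ∨ alarm) must hold from j=0 onward; find where it first fails.
  j=0: fails → no k works.

none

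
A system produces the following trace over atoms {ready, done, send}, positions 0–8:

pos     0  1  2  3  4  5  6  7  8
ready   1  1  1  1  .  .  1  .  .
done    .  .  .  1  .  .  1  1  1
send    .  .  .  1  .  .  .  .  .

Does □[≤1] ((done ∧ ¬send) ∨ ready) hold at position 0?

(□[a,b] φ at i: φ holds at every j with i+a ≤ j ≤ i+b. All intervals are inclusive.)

Check ((done ∧ ¬send) ∨ ready) at every j in [0,1]:
  j=0: true
  j=1: true
All positions satisfy it → formula holds.

Holds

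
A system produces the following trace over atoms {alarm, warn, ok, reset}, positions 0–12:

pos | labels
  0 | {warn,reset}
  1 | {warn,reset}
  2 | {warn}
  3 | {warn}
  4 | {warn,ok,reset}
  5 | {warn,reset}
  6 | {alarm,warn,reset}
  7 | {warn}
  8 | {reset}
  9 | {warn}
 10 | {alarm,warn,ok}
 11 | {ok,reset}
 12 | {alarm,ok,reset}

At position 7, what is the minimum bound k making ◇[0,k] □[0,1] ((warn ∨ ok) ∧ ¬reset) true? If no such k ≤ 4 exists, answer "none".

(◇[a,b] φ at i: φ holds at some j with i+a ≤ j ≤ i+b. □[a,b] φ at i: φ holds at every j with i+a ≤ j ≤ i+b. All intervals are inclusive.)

2

Scan j = 7,8,… for □[0,1] ((warn ∨ ok) ∧ ¬reset):
  j=7: fails
  j=8: fails
  j=9: holds
First hit at j=9, so smallest k = 9-7 = 2.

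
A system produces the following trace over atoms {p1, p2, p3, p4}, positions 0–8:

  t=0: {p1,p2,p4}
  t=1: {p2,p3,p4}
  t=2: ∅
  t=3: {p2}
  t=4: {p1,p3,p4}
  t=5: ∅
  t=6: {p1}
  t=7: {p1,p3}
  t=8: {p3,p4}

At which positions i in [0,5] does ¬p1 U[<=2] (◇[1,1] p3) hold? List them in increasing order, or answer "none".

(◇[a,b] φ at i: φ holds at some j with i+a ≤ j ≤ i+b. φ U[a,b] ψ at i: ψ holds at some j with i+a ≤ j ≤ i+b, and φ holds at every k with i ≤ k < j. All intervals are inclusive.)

Evaluate at each i in [0,5]:
  i=0: ✓ (rhs at j=0)
  i=1: ✓ (rhs at j=3; lhs holds on [1,2])
  i=2: ✓ (rhs at j=3; lhs holds on [2,2])
  i=3: ✓ (rhs at j=3)
  i=4: ✗ (lhs fails at k=4 before rhs at j=6)
  i=5: ✓ (rhs at j=6; lhs holds on [5,5])

0, 1, 2, 3, 5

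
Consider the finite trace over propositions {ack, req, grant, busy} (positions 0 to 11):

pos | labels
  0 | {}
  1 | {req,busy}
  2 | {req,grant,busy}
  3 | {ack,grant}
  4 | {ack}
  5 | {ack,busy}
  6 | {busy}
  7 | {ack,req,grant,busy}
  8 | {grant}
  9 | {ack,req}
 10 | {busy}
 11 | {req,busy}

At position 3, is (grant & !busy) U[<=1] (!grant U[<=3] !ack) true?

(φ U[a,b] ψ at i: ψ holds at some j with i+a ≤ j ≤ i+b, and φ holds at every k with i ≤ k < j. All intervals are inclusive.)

True

Need some j in [3,4] with (!grant U[<=3] !ack), and (grant & !busy) at every k in [3,j-1].
  j=3: (!grant U[<=3] !ack) — fails.
  j=4: (!grant U[<=3] !ack) holds; (grant & !busy) holds at every k in [3,3] → satisfied.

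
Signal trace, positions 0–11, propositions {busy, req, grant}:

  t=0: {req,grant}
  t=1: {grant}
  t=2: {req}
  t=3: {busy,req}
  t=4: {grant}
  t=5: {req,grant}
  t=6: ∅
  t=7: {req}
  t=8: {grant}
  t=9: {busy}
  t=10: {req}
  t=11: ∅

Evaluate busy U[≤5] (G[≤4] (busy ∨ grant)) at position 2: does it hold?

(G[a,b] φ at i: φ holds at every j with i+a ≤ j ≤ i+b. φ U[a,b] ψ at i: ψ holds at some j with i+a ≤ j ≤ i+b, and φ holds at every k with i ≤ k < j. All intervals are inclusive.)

False

Need some j in [2,7] with G[≤4] (busy ∨ grant), and busy at every k in [2,j-1].
  j=2: G[≤4] (busy ∨ grant) — fails at 2.
  j=3: G[≤4] (busy ∨ grant) — fails at 6.
  j=4: G[≤4] (busy ∨ grant) — fails at 6.
  j=5: G[≤4] (busy ∨ grant) — fails at 6.
  j=6: G[≤4] (busy ∨ grant) — fails at 6.
  j=7: G[≤4] (busy ∨ grant) — fails at 7.
No j in the window works → until fails.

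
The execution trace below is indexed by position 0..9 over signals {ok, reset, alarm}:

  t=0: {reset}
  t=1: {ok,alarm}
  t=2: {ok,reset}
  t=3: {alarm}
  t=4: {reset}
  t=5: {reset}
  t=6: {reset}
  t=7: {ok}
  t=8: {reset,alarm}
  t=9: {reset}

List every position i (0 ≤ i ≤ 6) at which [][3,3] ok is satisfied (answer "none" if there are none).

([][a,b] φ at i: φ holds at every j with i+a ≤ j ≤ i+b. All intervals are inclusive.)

Evaluate at each i in [0,6]:
  i=0: ✗ (fails at j=3)
  i=1: ✗ (fails at j=4)
  i=2: ✗ (fails at j=5)
  i=3: ✗ (fails at j=6)
  i=4: ✓ (all of [7,7])
  i=5: ✗ (fails at j=8)
  i=6: ✗ (fails at j=9)

4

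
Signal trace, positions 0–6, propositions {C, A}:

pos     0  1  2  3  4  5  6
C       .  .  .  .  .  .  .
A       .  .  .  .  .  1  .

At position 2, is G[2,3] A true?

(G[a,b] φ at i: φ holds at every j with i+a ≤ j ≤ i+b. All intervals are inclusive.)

False

Check A at every j in [4,5]:
  j=4: false
  j=5: true
Fails at j=4 → formula fails.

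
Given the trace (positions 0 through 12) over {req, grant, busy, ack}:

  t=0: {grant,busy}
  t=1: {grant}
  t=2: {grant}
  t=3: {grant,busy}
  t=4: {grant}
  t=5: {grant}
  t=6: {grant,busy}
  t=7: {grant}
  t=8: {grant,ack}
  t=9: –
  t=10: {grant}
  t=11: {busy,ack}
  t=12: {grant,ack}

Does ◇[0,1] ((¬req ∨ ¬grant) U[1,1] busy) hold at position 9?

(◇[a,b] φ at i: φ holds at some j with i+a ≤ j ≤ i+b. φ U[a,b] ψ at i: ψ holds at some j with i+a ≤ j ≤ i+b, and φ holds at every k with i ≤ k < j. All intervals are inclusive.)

Check ((¬req ∨ ¬grant) U[1,1] busy) at each j in [9,10]:
  j=9: fails
  j=10: holds
Found at j=10 → formula holds.

Yes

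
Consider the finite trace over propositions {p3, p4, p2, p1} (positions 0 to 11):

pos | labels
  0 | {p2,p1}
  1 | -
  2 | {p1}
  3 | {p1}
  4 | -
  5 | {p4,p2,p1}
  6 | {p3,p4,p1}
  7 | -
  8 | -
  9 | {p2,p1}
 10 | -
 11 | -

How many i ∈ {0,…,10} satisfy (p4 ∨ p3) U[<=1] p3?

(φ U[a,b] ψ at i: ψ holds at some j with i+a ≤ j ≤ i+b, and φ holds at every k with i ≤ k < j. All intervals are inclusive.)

Evaluate at each i in [0,10]:
  i=0: ✗ (no rhs in [0,1])
  i=1: ✗ (no rhs in [1,2])
  i=2: ✗ (no rhs in [2,3])
  i=3: ✗ (no rhs in [3,4])
  i=4: ✗ (no rhs in [4,5])
  i=5: ✓ (rhs at j=6; lhs holds on [5,5])
  i=6: ✓ (rhs at j=6)
  i=7: ✗ (no rhs in [7,8])
  i=8: ✗ (no rhs in [8,9])
  i=9: ✗ (no rhs in [9,10])
  i=10: ✗ (no rhs in [10,11])
Positions where it holds: {5, 6} → 2.

2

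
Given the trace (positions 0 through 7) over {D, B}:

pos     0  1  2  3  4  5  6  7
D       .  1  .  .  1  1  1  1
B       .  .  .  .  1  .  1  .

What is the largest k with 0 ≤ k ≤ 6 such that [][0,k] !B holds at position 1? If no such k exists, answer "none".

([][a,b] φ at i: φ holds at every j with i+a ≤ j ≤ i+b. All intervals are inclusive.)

!B must hold from j=1 onward; find where it first fails.
  j=1: holds
  j=2: holds
  j=3: holds
  j=4: fails
Holds on [1,3], so largest k = 2.

2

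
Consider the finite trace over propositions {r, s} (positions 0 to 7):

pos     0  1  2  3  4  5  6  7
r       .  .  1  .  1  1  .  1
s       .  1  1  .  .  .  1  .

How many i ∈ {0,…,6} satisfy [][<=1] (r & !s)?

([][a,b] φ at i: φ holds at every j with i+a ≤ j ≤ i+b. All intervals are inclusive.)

1

Evaluate at each i in [0,6]:
  i=0: ✗ (fails at j=0)
  i=1: ✗ (fails at j=1)
  i=2: ✗ (fails at j=2)
  i=3: ✗ (fails at j=3)
  i=4: ✓ (all of [4,5])
  i=5: ✗ (fails at j=6)
  i=6: ✗ (fails at j=6)
Positions where it holds: {4} → 1.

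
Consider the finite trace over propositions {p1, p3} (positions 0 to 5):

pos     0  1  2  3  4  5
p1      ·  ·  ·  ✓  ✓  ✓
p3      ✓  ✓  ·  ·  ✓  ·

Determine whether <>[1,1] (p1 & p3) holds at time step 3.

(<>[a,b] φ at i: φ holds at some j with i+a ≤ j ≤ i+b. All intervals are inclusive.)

Check (p1 & p3) at each j in [4,4]:
  j=4: true
Found at j=4 → formula holds.

Yes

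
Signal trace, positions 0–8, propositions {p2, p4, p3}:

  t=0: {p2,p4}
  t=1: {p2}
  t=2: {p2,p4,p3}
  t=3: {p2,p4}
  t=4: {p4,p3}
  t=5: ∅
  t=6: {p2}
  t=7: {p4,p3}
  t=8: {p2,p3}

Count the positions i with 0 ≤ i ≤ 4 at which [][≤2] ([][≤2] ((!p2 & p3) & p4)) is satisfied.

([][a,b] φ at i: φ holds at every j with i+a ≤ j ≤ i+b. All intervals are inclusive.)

Evaluate at each i in [0,4]:
  i=0: ✗ (fails at j=0)
  i=1: ✗ (fails at j=1)
  i=2: ✗ (fails at j=2)
  i=3: ✗ (fails at j=3)
  i=4: ✗ (fails at j=4)
Positions where it holds: {} → 0.

0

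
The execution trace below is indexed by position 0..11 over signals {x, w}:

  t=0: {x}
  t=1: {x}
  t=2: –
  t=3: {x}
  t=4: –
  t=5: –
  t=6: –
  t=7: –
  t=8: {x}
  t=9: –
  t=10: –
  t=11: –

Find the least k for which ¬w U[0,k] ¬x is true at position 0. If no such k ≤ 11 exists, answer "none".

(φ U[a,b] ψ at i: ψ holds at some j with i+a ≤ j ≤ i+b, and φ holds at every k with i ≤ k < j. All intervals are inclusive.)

Need earliest j ≥ 0 with ¬x, and ¬w at every k in [0,j-1].
  j=0: rhs fails.
  j=1: rhs fails.
  j=2: rhs holds; lhs holds on [0,1]. k = 2.

2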